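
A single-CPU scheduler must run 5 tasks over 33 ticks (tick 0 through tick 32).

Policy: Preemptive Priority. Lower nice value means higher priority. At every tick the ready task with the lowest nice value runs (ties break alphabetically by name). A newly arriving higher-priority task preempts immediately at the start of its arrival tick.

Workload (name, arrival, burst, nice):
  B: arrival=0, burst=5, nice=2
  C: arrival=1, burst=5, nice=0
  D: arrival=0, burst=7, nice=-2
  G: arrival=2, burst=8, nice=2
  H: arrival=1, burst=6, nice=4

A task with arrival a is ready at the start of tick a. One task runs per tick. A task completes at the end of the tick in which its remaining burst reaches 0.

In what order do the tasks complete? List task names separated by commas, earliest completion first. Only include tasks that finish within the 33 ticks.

completion order = D, C, B, G, H

t=0: ready={B,D} → run D
t=1: ready={B,C,D,H} → run D
t=2: ready={B,C,D,G,H} → run D
t=3: ready={B,C,D,G,H} → run D
t=4: ready={B,C,D,G,H} → run D
t=5: ready={B,C,D,G,H} → run D
t=6: ready={B,C,D,G,H} → run D
t=7: ready={B,C,G,H} → run C
t=8: ready={B,C,G,H} → run C
t=9: ready={B,C,G,H} → run C
t=10: ready={B,C,G,H} → run C
t=11: ready={B,C,G,H} → run C
t=12: ready={B,G,H} → run B
t=13: ready={B,G,H} → run B
t=14: ready={B,G,H} → run B
t=15: ready={B,G,H} → run B
t=16: ready={B,G,H} → run B
t=17: ready={G,H} → run G
t=18: ready={G,H} → run G
t=19: ready={G,H} → run G
t=20: ready={G,H} → run G
t=21: ready={G,H} → run G
t=22: ready={G,H} → run G
t=23: ready={G,H} → run G
t=24: ready={G,H} → run G
t=25: ready={H} → run H
t=26: ready={H} → run H
t=27: ready={H} → run H
t=28: ready={H} → run H
t=29: ready={H} → run H
t=30: ready={H} → run H
t=31: (idle)
t=32: (idle)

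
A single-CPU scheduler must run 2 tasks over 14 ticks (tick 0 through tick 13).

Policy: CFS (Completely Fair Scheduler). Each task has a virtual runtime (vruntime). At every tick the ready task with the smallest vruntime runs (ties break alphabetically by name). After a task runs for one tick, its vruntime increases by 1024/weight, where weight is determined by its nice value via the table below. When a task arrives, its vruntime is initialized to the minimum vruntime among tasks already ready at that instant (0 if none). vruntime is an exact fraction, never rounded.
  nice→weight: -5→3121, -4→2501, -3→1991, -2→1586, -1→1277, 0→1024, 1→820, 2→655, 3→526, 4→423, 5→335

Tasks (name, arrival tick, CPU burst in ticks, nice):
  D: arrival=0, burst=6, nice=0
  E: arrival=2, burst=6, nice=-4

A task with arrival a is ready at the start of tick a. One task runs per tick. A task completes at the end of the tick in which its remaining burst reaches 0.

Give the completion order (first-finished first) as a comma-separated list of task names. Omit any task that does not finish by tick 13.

completion order = E, D

t=0: vr[D=0] → run D
t=1: vr[D=1] → run D
t=2: vr[D=2 E=2] → run D
t=3: vr[D=3 E=2] → run E
t=4: vr[D=3 E=6026/2501] → run E
t=5: vr[D=3 E=7050/2501] → run E
t=6: vr[D=3 E=8074/2501] → run D
t=7: vr[D=4 E=8074/2501] → run E
t=8: vr[D=4 E=9098/2501] → run E
t=9: vr[D=4 E=10122/2501] → run D
t=10: vr[D=5 E=10122/2501] → run E
t=11: vr[D=5] → run D
t=12: (idle)
t=13: (idle)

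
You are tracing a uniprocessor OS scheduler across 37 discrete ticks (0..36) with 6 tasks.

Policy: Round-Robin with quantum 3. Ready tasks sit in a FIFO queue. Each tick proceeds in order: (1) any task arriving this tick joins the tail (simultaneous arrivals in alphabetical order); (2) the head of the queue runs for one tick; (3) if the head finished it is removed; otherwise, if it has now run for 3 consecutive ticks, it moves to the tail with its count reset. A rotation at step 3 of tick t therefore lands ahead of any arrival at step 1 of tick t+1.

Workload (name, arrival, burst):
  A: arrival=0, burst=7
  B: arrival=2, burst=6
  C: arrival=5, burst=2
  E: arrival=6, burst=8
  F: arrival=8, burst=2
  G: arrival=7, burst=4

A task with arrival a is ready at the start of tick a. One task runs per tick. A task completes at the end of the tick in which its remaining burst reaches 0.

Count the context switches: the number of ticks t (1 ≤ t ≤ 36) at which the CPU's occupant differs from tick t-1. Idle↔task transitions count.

t=0: queue=[A] q_used=0 → run A
t=1: queue=[A] q_used=1 → run A
t=2: queue=[A,B] q_used=2 → run A
t=3: queue=[B,A] q_used=0 → run B
t=4: queue=[B,A] q_used=1 → run B
t=5: queue=[B,A,C] q_used=2 → run B
t=6: queue=[A,C,B,E] q_used=0 → run A
t=7: queue=[A,C,B,E,G] q_used=1 → run A
t=8: queue=[A,C,B,E,G,F] q_used=2 → run A
t=9: queue=[C,B,E,G,F,A] q_used=0 → run C
t=10: queue=[C,B,E,G,F,A] q_used=1 → run C
t=11: queue=[B,E,G,F,A] q_used=0 → run B
t=12: queue=[B,E,G,F,A] q_used=1 → run B
t=13: queue=[B,E,G,F,A] q_used=2 → run B
t=14: queue=[E,G,F,A] q_used=0 → run E
t=15: queue=[E,G,F,A] q_used=1 → run E
t=16: queue=[E,G,F,A] q_used=2 → run E
t=17: queue=[G,F,A,E] q_used=0 → run G
t=18: queue=[G,F,A,E] q_used=1 → run G
t=19: queue=[G,F,A,E] q_used=2 → run G
t=20: queue=[F,A,E,G] q_used=0 → run F
t=21: queue=[F,A,E,G] q_used=1 → run F
t=22: queue=[A,E,G] q_used=0 → run A
t=23: queue=[E,G] q_used=0 → run E
t=24: queue=[E,G] q_used=1 → run E
t=25: queue=[E,G] q_used=2 → run E
t=26: queue=[G,E] q_used=0 → run G
t=27: queue=[E] q_used=0 → run E
t=28: queue=[E] q_used=1 → run E
t=29: (idle)
t=30: (idle)
t=31: (idle)
t=32: (idle)
t=33: (idle)
t=34: (idle)
t=35: (idle)
t=36: (idle)

context switches = 12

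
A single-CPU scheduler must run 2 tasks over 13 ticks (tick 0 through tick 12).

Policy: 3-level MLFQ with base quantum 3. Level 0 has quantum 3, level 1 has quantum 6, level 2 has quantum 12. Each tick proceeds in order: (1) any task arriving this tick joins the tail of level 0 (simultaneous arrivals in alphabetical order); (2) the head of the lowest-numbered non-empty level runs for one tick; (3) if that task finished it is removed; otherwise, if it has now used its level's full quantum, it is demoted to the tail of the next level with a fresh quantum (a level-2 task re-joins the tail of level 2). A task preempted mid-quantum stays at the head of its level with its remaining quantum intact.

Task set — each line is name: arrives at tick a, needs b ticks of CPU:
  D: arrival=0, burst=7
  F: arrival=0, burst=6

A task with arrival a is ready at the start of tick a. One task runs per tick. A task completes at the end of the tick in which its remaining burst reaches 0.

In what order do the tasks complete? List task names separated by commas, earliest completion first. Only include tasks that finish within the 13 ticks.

completion order = D, F

t=0: L0/L1/L2 = DF/-/- → run D
t=1: L0/L1/L2 = DF/-/- → run D
t=2: L0/L1/L2 = DF/-/- → run D
t=3: L0/L1/L2 = F/D/- → run F
t=4: L0/L1/L2 = F/D/- → run F
t=5: L0/L1/L2 = F/D/- → run F
t=6: L0/L1/L2 = -/DF/- → run D
t=7: L0/L1/L2 = -/DF/- → run D
t=8: L0/L1/L2 = -/DF/- → run D
t=9: L0/L1/L2 = -/DF/- → run D
t=10: L0/L1/L2 = -/F/- → run F
t=11: L0/L1/L2 = -/F/- → run F
t=12: L0/L1/L2 = -/F/- → run F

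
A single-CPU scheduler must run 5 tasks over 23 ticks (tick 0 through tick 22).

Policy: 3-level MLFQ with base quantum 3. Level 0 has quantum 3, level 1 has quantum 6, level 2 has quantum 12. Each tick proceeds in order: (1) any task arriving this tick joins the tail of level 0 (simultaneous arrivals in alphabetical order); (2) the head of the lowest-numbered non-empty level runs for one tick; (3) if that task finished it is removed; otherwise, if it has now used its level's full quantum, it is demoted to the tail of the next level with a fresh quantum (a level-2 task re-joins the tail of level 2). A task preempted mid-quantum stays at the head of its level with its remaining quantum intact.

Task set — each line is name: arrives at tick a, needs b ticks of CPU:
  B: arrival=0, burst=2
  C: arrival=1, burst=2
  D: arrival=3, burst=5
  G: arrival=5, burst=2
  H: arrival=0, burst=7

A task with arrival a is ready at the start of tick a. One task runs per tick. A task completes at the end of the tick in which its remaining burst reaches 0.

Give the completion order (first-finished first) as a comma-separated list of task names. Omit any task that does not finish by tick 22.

t=0: L0/L1/L2 = BH/-/- → run B
t=1: L0/L1/L2 = BHC/-/- → run B
t=2: L0/L1/L2 = HC/-/- → run H
t=3: L0/L1/L2 = HCD/-/- → run H
t=4: L0/L1/L2 = HCD/-/- → run H
t=5: L0/L1/L2 = CDG/H/- → run C
t=6: L0/L1/L2 = CDG/H/- → run C
t=7: L0/L1/L2 = DG/H/- → run D
t=8: L0/L1/L2 = DG/H/- → run D
t=9: L0/L1/L2 = DG/H/- → run D
t=10: L0/L1/L2 = G/HD/- → run G
t=11: L0/L1/L2 = G/HD/- → run G
t=12: L0/L1/L2 = -/HD/- → run H
t=13: L0/L1/L2 = -/HD/- → run H
t=14: L0/L1/L2 = -/HD/- → run H
t=15: L0/L1/L2 = -/HD/- → run H
t=16: L0/L1/L2 = -/D/- → run D
t=17: L0/L1/L2 = -/D/- → run D
t=18: (idle)
t=19: (idle)
t=20: (idle)
t=21: (idle)
t=22: (idle)

completion order = B, C, G, H, D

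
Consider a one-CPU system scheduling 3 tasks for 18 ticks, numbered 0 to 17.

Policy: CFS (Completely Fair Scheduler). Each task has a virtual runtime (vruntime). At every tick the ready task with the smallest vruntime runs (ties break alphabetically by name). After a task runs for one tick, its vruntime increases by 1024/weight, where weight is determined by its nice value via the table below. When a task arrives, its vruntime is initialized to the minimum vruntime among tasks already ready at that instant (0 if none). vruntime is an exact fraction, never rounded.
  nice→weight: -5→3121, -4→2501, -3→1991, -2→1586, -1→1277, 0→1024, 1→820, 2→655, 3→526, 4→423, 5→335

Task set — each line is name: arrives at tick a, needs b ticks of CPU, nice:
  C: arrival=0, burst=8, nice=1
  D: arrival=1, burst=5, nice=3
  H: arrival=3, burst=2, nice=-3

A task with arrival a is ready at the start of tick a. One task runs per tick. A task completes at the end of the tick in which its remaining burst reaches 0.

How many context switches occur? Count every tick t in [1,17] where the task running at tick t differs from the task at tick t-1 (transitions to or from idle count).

t=0: vr[C=0] → run C
t=1: vr[C=256/205 D=256/205] → run C
t=2: vr[C=512/205 D=256/205] → run D
t=3: vr[C=512/205 D=172288/53915 H=512/205] → run C
t=4: vr[C=768/205 D=172288/53915 H=512/205] → run H
t=5: vr[C=768/205 D=172288/53915 H=1229312/408155] → run H
t=6: vr[C=768/205 D=172288/53915] → run D
t=7: vr[C=768/205 D=277248/53915] → run C
t=8: vr[C=1024/205 D=277248/53915] → run C
t=9: vr[C=256/41 D=277248/53915] → run D
t=10: vr[C=256/41 D=382208/53915] → run C
t=11: vr[C=1536/205 D=382208/53915] → run D
t=12: vr[C=1536/205 D=487168/53915] → run C
t=13: vr[C=1792/205 D=487168/53915] → run C
t=14: vr[D=487168/53915] → run D
t=15: (idle)
t=16: (idle)
t=17: (idle)

context switches = 11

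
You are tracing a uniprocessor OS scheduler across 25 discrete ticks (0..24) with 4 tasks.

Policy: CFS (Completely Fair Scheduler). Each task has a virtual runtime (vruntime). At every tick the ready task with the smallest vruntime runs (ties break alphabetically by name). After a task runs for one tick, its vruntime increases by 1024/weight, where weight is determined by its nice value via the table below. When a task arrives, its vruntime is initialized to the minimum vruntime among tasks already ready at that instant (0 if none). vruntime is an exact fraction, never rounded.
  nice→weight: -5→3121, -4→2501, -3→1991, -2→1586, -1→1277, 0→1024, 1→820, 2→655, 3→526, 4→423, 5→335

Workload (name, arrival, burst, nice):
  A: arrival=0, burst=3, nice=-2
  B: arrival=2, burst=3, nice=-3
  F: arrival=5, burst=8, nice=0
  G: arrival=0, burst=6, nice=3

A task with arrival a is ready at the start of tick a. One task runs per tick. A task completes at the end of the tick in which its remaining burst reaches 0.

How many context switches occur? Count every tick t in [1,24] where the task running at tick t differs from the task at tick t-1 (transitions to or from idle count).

t=0: vr[A=0 G=0] → run A
t=1: vr[A=512/793 G=0] → run G
t=2: vr[A=512/793 B=512/793 G=512/263] → run A
t=3: vr[A=1024/793 B=512/793 G=512/263] → run B
t=4: vr[A=1024/793 B=1831424/1578863 G=512/263] → run B
t=5: vr[A=1024/793 B=2643456/1578863 F=1024/793 G=512/263] → run A
t=6: vr[B=2643456/1578863 F=1024/793 G=512/263] → run F
t=7: vr[B=2643456/1578863 F=1817/793 G=512/263] → run B
t=8: vr[F=1817/793 G=512/263] → run G
t=9: vr[F=1817/793 G=1024/263] → run F
t=10: vr[F=2610/793 G=1024/263] → run F
t=11: vr[F=3403/793 G=1024/263] → run G
t=12: vr[F=3403/793 G=1536/263] → run F
t=13: vr[F=4196/793 G=1536/263] → run F
t=14: vr[F=4989/793 G=1536/263] → run G
t=15: vr[F=4989/793 G=2048/263] → run F
t=16: vr[F=5782/793 G=2048/263] → run F
t=17: vr[F=6575/793 G=2048/263] → run G
t=18: vr[F=6575/793 G=2560/263] → run F
t=19: vr[G=2560/263] → run G
t=20: (idle)
t=21: (idle)
t=22: (idle)
t=23: (idle)
t=24: (idle)

context switches = 16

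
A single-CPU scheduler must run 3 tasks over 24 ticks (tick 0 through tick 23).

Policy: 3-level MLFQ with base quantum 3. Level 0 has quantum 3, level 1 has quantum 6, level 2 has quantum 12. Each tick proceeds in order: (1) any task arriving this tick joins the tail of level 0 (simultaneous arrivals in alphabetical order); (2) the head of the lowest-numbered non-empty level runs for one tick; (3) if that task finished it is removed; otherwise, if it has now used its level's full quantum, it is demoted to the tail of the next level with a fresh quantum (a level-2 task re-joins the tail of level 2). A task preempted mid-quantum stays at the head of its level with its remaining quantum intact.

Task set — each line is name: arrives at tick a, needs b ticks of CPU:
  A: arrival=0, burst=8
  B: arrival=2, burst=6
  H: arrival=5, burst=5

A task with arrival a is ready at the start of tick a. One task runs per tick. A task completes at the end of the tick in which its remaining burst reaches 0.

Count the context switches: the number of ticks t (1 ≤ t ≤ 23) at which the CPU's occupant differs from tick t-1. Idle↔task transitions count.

t=0: L0/L1/L2 = A/-/- → run A
t=1: L0/L1/L2 = A/-/- → run A
t=2: L0/L1/L2 = AB/-/- → run A
t=3: L0/L1/L2 = B/A/- → run B
t=4: L0/L1/L2 = B/A/- → run B
t=5: L0/L1/L2 = BH/A/- → run B
t=6: L0/L1/L2 = H/AB/- → run H
t=7: L0/L1/L2 = H/AB/- → run H
t=8: L0/L1/L2 = H/AB/- → run H
t=9: L0/L1/L2 = -/ABH/- → run A
t=10: L0/L1/L2 = -/ABH/- → run A
t=11: L0/L1/L2 = -/ABH/- → run A
t=12: L0/L1/L2 = -/ABH/- → run A
t=13: L0/L1/L2 = -/ABH/- → run A
t=14: L0/L1/L2 = -/BH/- → run B
t=15: L0/L1/L2 = -/BH/- → run B
t=16: L0/L1/L2 = -/BH/- → run B
t=17: L0/L1/L2 = -/H/- → run H
t=18: L0/L1/L2 = -/H/- → run H
t=19: (idle)
t=20: (idle)
t=21: (idle)
t=22: (idle)
t=23: (idle)

context switches = 6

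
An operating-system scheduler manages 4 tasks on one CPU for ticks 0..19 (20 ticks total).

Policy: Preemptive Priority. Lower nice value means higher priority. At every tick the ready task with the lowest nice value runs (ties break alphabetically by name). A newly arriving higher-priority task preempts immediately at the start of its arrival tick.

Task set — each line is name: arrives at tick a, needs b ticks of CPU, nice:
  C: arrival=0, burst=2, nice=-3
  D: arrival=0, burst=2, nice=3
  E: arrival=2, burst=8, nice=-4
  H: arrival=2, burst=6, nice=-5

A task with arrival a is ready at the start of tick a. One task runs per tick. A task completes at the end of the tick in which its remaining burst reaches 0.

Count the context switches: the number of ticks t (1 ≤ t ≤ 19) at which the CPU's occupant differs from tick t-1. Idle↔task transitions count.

t=0: ready={C,D} → run C
t=1: ready={C,D} → run C
t=2: ready={D,E,H} → run H
t=3: ready={D,E,H} → run H
t=4: ready={D,E,H} → run H
t=5: ready={D,E,H} → run H
t=6: ready={D,E,H} → run H
t=7: ready={D,E,H} → run H
t=8: ready={D,E} → run E
t=9: ready={D,E} → run E
t=10: ready={D,E} → run E
t=11: ready={D,E} → run E
t=12: ready={D,E} → run E
t=13: ready={D,E} → run E
t=14: ready={D,E} → run E
t=15: ready={D,E} → run E
t=16: ready={D} → run D
t=17: ready={D} → run D
t=18: (idle)
t=19: (idle)

context switches = 4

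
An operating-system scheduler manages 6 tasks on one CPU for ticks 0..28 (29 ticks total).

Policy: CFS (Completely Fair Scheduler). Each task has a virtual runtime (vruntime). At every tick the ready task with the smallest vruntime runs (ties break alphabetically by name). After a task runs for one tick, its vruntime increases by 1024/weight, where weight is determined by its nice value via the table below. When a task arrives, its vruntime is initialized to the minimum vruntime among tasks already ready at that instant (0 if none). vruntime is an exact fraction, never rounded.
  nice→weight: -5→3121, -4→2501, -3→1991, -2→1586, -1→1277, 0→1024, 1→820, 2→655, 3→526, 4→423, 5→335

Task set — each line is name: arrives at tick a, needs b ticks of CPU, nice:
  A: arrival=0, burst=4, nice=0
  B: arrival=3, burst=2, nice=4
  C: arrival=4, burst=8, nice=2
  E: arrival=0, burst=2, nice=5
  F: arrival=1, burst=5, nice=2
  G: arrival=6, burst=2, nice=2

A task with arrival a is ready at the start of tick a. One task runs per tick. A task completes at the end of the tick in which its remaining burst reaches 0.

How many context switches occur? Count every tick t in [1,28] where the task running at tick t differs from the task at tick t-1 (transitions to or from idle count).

t=0: vr[A=0 E=0] → run A
t=1: vr[A=1 E=0 F=0] → run E
t=2: vr[A=1 E=1024/335 F=0] → run F
t=3: vr[A=1 B=1 E=1024/335 F=1024/655] → run A
t=4: vr[A=2 B=1 C=1 E=1024/335 F=1024/655] → run B
t=5: vr[A=2 B=1447/423 C=1 E=1024/335 F=1024/655] → run C
t=6: vr[A=2 B=1447/423 C=1679/655 E=1024/335 F=1024/655 G=1024/655] → run F
t=7: vr[A=2 B=1447/423 C=1679/655 E=1024/335 F=2048/655 G=1024/655] → run G
t=8: vr[A=2 B=1447/423 C=1679/655 E=1024/335 F=2048/655 G=2048/655] → run A
t=9: vr[A=3 B=1447/423 C=1679/655 E=1024/335 F=2048/655 G=2048/655] → run C
t=10: vr[A=3 B=1447/423 C=2703/655 E=1024/335 F=2048/655 G=2048/655] → run A
t=11: vr[B=1447/423 C=2703/655 E=1024/335 F=2048/655 G=2048/655] → run E
t=12: vr[B=1447/423 C=2703/655 F=2048/655 G=2048/655] → run F
t=13: vr[B=1447/423 C=2703/655 F=3072/655 G=2048/655] → run G
t=14: vr[B=1447/423 C=2703/655 F=3072/655] → run B
t=15: vr[C=2703/655 F=3072/655] → run C
t=16: vr[C=3727/655 F=3072/655] → run F
t=17: vr[C=3727/655 F=4096/655] → run C
t=18: vr[C=4751/655 F=4096/655] → run F
t=19: vr[C=4751/655] → run C
t=20: vr[C=1155/131] → run C
t=21: vr[C=6799/655] → run C
t=22: vr[C=7823/655] → run C
t=23: (idle)
t=24: (idle)
t=25: (idle)
t=26: (idle)
t=27: (idle)
t=28: (idle)

context switches = 20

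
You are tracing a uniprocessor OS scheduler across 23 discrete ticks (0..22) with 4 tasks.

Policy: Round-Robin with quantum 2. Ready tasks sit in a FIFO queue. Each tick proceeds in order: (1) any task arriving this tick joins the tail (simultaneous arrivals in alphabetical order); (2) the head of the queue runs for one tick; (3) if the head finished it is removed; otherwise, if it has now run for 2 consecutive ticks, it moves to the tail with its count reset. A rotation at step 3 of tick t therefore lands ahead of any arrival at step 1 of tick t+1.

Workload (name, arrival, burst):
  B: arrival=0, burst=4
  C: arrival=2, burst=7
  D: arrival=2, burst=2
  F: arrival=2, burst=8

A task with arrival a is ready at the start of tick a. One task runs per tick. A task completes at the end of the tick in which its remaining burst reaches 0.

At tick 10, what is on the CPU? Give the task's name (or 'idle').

t=0: queue=[B] q_used=0 → run B
t=1: queue=[B] q_used=1 → run B
t=2: queue=[B,C,D,F] q_used=0 → run B
t=3: queue=[B,C,D,F] q_used=1 → run B
t=4: queue=[C,D,F] q_used=0 → run C
t=5: queue=[C,D,F] q_used=1 → run C
t=6: queue=[D,F,C] q_used=0 → run D
t=7: queue=[D,F,C] q_used=1 → run D
t=8: queue=[F,C] q_used=0 → run F
t=9: queue=[F,C] q_used=1 → run F
t=10: queue=[C,F] q_used=0 → run C
t=11: queue=[C,F] q_used=1 → run C
t=12: queue=[F,C] q_used=0 → run F
t=13: queue=[F,C] q_used=1 → run F
t=14: queue=[C,F] q_used=0 → run C
t=15: queue=[C,F] q_used=1 → run C
t=16: queue=[F,C] q_used=0 → run F
t=17: queue=[F,C] q_used=1 → run F
t=18: queue=[C,F] q_used=0 → run C
t=19: queue=[F] q_used=0 → run F
t=20: queue=[F] q_used=1 → run F
t=21: (idle)
t=22: (idle)

running at tick 10 = C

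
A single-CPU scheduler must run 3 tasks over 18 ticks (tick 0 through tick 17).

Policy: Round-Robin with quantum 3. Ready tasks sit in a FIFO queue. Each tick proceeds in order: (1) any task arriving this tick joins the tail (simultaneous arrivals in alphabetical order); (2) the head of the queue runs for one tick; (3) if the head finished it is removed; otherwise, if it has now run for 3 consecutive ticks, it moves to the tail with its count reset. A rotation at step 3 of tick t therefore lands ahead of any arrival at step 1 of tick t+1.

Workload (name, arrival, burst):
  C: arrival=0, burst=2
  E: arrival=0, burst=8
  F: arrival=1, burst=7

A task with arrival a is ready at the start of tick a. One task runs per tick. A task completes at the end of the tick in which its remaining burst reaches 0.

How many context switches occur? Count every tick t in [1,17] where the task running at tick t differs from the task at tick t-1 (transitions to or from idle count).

context switches = 7

t=0: queue=[C,E] q_used=0 → run C
t=1: queue=[C,E,F] q_used=1 → run C
t=2: queue=[E,F] q_used=0 → run E
t=3: queue=[E,F] q_used=1 → run E
t=4: queue=[E,F] q_used=2 → run E
t=5: queue=[F,E] q_used=0 → run F
t=6: queue=[F,E] q_used=1 → run F
t=7: queue=[F,E] q_used=2 → run F
t=8: queue=[E,F] q_used=0 → run E
t=9: queue=[E,F] q_used=1 → run E
t=10: queue=[E,F] q_used=2 → run E
t=11: queue=[F,E] q_used=0 → run F
t=12: queue=[F,E] q_used=1 → run F
t=13: queue=[F,E] q_used=2 → run F
t=14: queue=[E,F] q_used=0 → run E
t=15: queue=[E,F] q_used=1 → run E
t=16: queue=[F] q_used=0 → run F
t=17: (idle)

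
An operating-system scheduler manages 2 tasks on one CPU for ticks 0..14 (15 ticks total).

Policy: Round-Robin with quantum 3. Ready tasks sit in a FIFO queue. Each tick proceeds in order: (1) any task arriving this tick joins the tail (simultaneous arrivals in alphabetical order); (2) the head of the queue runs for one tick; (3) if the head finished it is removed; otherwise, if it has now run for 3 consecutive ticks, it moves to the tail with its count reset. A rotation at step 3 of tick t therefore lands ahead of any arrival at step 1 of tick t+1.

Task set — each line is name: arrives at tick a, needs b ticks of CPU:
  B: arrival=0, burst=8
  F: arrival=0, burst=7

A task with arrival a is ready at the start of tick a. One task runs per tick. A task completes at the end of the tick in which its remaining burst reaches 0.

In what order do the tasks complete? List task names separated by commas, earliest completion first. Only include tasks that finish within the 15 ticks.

completion order = B, F

t=0: queue=[B,F] q_used=0 → run B
t=1: queue=[B,F] q_used=1 → run B
t=2: queue=[B,F] q_used=2 → run B
t=3: queue=[F,B] q_used=0 → run F
t=4: queue=[F,B] q_used=1 → run F
t=5: queue=[F,B] q_used=2 → run F
t=6: queue=[B,F] q_used=0 → run B
t=7: queue=[B,F] q_used=1 → run B
t=8: queue=[B,F] q_used=2 → run B
t=9: queue=[F,B] q_used=0 → run F
t=10: queue=[F,B] q_used=1 → run F
t=11: queue=[F,B] q_used=2 → run F
t=12: queue=[B,F] q_used=0 → run B
t=13: queue=[B,F] q_used=1 → run B
t=14: queue=[F] q_used=0 → run F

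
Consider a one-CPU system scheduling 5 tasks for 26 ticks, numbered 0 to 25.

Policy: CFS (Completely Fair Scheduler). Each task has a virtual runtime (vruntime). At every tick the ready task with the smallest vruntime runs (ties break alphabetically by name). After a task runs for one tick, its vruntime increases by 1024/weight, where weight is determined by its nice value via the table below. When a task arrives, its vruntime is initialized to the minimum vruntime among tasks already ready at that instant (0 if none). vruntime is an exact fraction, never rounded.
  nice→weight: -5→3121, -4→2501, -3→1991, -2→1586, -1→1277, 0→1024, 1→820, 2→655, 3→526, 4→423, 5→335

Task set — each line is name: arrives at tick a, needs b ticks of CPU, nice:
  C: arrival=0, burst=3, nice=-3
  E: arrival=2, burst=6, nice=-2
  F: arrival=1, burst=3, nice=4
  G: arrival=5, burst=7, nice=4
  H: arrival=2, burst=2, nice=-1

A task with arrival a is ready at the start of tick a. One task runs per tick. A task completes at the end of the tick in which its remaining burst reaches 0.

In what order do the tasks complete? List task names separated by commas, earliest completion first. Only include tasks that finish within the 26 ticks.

completion order = C, H, E, F, G

t=0: vr[C=0] → run C
t=1: vr[C=1024/1991 F=1024/1991] → run C
t=2: vr[C=2048/1991 E=1024/1991 F=1024/1991 H=1024/1991] → run E
t=3: vr[C=2048/1991 E=1831424/1578863 F=1024/1991 H=1024/1991] → run F
t=4: vr[C=2048/1991 E=1831424/1578863 F=2471936/842193 H=1024/1991] → run H
t=5: vr[C=2048/1991 E=1831424/1578863 F=2471936/842193 G=2048/1991 H=3346432/2542507] → run C
t=6: vr[E=1831424/1578863 F=2471936/842193 G=2048/1991 H=3346432/2542507] → run G
t=7: vr[E=1831424/1578863 F=2471936/842193 G=2905088/842193 H=3346432/2542507] → run E
t=8: vr[E=2850816/1578863 F=2471936/842193 G=2905088/842193 H=3346432/2542507] → run H
t=9: vr[E=2850816/1578863 F=2471936/842193 G=2905088/842193] → run E
t=10: vr[E=3870208/1578863 F=2471936/842193 G=2905088/842193] → run E
t=11: vr[E=4889600/1578863 F=2471936/842193 G=2905088/842193] → run F
t=12: vr[E=4889600/1578863 F=4510720/842193 G=2905088/842193] → run E
t=13: vr[E=5908992/1578863 F=4510720/842193 G=2905088/842193] → run G
t=14: vr[E=5908992/1578863 F=4510720/842193 G=4943872/842193] → run E
t=15: vr[F=4510720/842193 G=4943872/842193] → run F
t=16: vr[G=4943872/842193] → run G
t=17: vr[G=2327552/280731] → run G
t=18: vr[G=9021440/842193] → run G
t=19: vr[G=11060224/842193] → run G
t=20: vr[G=4366336/280731] → run G
t=21: (idle)
t=22: (idle)
t=23: (idle)
t=24: (idle)
t=25: (idle)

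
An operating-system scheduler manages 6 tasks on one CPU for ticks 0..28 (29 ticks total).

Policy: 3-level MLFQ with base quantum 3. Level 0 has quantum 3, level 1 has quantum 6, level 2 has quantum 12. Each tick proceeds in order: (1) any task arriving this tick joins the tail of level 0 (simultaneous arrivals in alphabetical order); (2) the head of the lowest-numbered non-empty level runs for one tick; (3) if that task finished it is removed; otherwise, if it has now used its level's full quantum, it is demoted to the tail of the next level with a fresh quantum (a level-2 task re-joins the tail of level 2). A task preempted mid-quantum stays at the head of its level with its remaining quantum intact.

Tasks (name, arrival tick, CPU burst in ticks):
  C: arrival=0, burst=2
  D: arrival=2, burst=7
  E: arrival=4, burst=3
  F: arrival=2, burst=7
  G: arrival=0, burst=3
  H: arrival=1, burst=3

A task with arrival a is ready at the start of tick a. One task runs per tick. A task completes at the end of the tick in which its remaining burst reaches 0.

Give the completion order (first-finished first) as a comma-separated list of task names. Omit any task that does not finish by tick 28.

t=0: L0/L1/L2 = CG/-/- → run C
t=1: L0/L1/L2 = CGH/-/- → run C
t=2: L0/L1/L2 = GHDF/-/- → run G
t=3: L0/L1/L2 = GHDF/-/- → run G
t=4: L0/L1/L2 = GHDFE/-/- → run G
t=5: L0/L1/L2 = HDFE/-/- → run H
t=6: L0/L1/L2 = HDFE/-/- → run H
t=7: L0/L1/L2 = HDFE/-/- → run H
t=8: L0/L1/L2 = DFE/-/- → run D
t=9: L0/L1/L2 = DFE/-/- → run D
t=10: L0/L1/L2 = DFE/-/- → run D
t=11: L0/L1/L2 = FE/D/- → run F
t=12: L0/L1/L2 = FE/D/- → run F
t=13: L0/L1/L2 = FE/D/- → run F
t=14: L0/L1/L2 = E/DF/- → run E
t=15: L0/L1/L2 = E/DF/- → run E
t=16: L0/L1/L2 = E/DF/- → run E
t=17: L0/L1/L2 = -/DF/- → run D
t=18: L0/L1/L2 = -/DF/- → run D
t=19: L0/L1/L2 = -/DF/- → run D
t=20: L0/L1/L2 = -/DF/- → run D
t=21: L0/L1/L2 = -/F/- → run F
t=22: L0/L1/L2 = -/F/- → run F
t=23: L0/L1/L2 = -/F/- → run F
t=24: L0/L1/L2 = -/F/- → run F
t=25: (idle)
t=26: (idle)
t=27: (idle)
t=28: (idle)

completion order = C, G, H, E, D, F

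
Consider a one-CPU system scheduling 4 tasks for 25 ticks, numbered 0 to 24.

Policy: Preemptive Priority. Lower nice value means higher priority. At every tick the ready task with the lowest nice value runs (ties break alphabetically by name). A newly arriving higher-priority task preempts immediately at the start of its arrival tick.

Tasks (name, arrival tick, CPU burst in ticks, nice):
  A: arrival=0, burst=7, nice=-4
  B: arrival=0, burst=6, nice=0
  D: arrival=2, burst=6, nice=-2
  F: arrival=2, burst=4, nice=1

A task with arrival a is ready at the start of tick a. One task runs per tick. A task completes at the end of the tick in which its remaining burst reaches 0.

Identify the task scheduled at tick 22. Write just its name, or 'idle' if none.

running at tick 22 = F

t=0: ready={A,B} → run A
t=1: ready={A,B} → run A
t=2: ready={A,B,D,F} → run A
t=3: ready={A,B,D,F} → run A
t=4: ready={A,B,D,F} → run A
t=5: ready={A,B,D,F} → run A
t=6: ready={A,B,D,F} → run A
t=7: ready={B,D,F} → run D
t=8: ready={B,D,F} → run D
t=9: ready={B,D,F} → run D
t=10: ready={B,D,F} → run D
t=11: ready={B,D,F} → run D
t=12: ready={B,D,F} → run D
t=13: ready={B,F} → run B
t=14: ready={B,F} → run B
t=15: ready={B,F} → run B
t=16: ready={B,F} → run B
t=17: ready={B,F} → run B
t=18: ready={B,F} → run B
t=19: ready={F} → run F
t=20: ready={F} → run F
t=21: ready={F} → run F
t=22: ready={F} → run F
t=23: (idle)
t=24: (idle)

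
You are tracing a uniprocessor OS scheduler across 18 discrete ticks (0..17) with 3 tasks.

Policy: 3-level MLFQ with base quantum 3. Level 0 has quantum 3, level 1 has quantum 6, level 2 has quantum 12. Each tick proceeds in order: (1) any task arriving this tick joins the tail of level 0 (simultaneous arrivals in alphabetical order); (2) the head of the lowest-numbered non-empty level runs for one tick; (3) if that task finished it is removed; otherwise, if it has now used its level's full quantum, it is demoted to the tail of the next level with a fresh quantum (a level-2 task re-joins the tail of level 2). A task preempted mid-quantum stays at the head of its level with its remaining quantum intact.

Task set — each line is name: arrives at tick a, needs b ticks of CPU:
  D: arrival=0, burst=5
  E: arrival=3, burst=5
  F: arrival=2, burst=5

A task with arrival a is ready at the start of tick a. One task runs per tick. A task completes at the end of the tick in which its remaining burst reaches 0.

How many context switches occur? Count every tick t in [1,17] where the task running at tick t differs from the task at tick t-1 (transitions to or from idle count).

t=0: L0/L1/L2 = D/-/- → run D
t=1: L0/L1/L2 = D/-/- → run D
t=2: L0/L1/L2 = DF/-/- → run D
t=3: L0/L1/L2 = FE/D/- → run F
t=4: L0/L1/L2 = FE/D/- → run F
t=5: L0/L1/L2 = FE/D/- → run F
t=6: L0/L1/L2 = E/DF/- → run E
t=7: L0/L1/L2 = E/DF/- → run E
t=8: L0/L1/L2 = E/DF/- → run E
t=9: L0/L1/L2 = -/DFE/- → run D
t=10: L0/L1/L2 = -/DFE/- → run D
t=11: L0/L1/L2 = -/FE/- → run F
t=12: L0/L1/L2 = -/FE/- → run F
t=13: L0/L1/L2 = -/E/- → run E
t=14: L0/L1/L2 = -/E/- → run E
t=15: (idle)
t=16: (idle)
t=17: (idle)

context switches = 6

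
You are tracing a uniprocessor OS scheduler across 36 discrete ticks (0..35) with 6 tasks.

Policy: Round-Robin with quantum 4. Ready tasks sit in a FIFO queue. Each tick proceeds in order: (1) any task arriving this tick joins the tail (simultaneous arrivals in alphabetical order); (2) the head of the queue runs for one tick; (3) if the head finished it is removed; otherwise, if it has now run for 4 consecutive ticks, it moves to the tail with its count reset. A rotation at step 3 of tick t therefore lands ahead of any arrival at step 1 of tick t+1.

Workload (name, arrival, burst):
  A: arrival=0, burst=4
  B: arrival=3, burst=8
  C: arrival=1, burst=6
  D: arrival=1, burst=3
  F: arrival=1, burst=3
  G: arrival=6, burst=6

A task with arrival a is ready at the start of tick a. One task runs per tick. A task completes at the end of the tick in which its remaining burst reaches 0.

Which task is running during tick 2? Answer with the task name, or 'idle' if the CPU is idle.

running at tick 2 = A

t=0: queue=[A] q_used=0 → run A
t=1: queue=[A,C,D,F] q_used=1 → run A
t=2: queue=[A,C,D,F] q_used=2 → run A
t=3: queue=[A,C,D,F,B] q_used=3 → run A
t=4: queue=[C,D,F,B] q_used=0 → run C
t=5: queue=[C,D,F,B] q_used=1 → run C
t=6: queue=[C,D,F,B,G] q_used=2 → run C
t=7: queue=[C,D,F,B,G] q_used=3 → run C
t=8: queue=[D,F,B,G,C] q_used=0 → run D
t=9: queue=[D,F,B,G,C] q_used=1 → run D
t=10: queue=[D,F,B,G,C] q_used=2 → run D
t=11: queue=[F,B,G,C] q_used=0 → run F
t=12: queue=[F,B,G,C] q_used=1 → run F
t=13: queue=[F,B,G,C] q_used=2 → run F
t=14: queue=[B,G,C] q_used=0 → run B
t=15: queue=[B,G,C] q_used=1 → run B
t=16: queue=[B,G,C] q_used=2 → run B
t=17: queue=[B,G,C] q_used=3 → run B
t=18: queue=[G,C,B] q_used=0 → run G
t=19: queue=[G,C,B] q_used=1 → run G
t=20: queue=[G,C,B] q_used=2 → run G
t=21: queue=[G,C,B] q_used=3 → run G
t=22: queue=[C,B,G] q_used=0 → run C
t=23: queue=[C,B,G] q_used=1 → run C
t=24: queue=[B,G] q_used=0 → run B
t=25: queue=[B,G] q_used=1 → run B
t=26: queue=[B,G] q_used=2 → run B
t=27: queue=[B,G] q_used=3 → run B
t=28: queue=[G] q_used=0 → run G
t=29: queue=[G] q_used=1 → run G
t=30: (idle)
t=31: (idle)
t=32: (idle)
t=33: (idle)
t=34: (idle)
t=35: (idle)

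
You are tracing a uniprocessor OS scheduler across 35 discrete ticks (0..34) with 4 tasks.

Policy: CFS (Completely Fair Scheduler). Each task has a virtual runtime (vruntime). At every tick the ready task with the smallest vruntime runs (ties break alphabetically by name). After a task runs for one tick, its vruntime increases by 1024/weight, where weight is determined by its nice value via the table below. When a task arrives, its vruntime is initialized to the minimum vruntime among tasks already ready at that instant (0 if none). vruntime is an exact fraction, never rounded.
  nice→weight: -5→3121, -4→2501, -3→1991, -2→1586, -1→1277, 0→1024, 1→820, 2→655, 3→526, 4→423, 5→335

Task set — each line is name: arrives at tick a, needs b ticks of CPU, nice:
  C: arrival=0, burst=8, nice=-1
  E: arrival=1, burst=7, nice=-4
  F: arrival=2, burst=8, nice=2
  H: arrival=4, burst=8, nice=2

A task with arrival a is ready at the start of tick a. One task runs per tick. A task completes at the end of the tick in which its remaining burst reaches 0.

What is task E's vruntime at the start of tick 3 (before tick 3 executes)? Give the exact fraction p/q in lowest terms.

t=0: vr[C=0] → run C
t=1: vr[C=1024/1277 E=1024/1277] → run C
t=2: vr[C=2048/1277 E=1024/1277 F=1024/1277] → run E
t=3: vr[C=2048/1277 E=3868672/3193777 F=1024/1277] → run F
t=4: vr[C=2048/1277 E=3868672/3193777 F=1978368/836435 H=3868672/3193777] → run E
t=5: vr[C=2048/1277 E=5176320/3193777 F=1978368/836435 H=3868672/3193777] → run H
t=6: vr[C=2048/1277 E=5176320/3193777 F=1978368/836435 H=5804407808/2091923935] → run C
t=7: vr[C=3072/1277 E=5176320/3193777 F=1978368/836435 H=5804407808/2091923935] → run E
t=8: vr[C=3072/1277 E=6483968/3193777 F=1978368/836435 H=5804407808/2091923935] → run E
t=9: vr[C=3072/1277 E=7791616/3193777 F=1978368/836435 H=5804407808/2091923935] → run F
t=10: vr[C=3072/1277 E=7791616/3193777 F=3286016/836435 H=5804407808/2091923935] → run C
t=11: vr[C=4096/1277 E=7791616/3193777 F=3286016/836435 H=5804407808/2091923935] → run E
t=12: vr[C=4096/1277 E=9099264/3193777 F=3286016/836435 H=5804407808/2091923935] → run H
t=13: vr[C=4096/1277 E=9099264/3193777 F=3286016/836435 H=9074835456/2091923935] → run E
t=14: vr[C=4096/1277 E=10406912/3193777 F=3286016/836435 H=9074835456/2091923935] → run C
t=15: vr[C=5120/1277 E=10406912/3193777 F=3286016/836435 H=9074835456/2091923935] → run E
t=16: vr[C=5120/1277 F=3286016/836435 H=9074835456/2091923935] → run F
t=17: vr[C=5120/1277 F=4593664/836435 H=9074835456/2091923935] → run C
t=18: vr[C=6144/1277 F=4593664/836435 H=9074835456/2091923935] → run H
t=19: vr[C=6144/1277 F=4593664/836435 H=12345263104/2091923935] → run C
t=20: vr[C=7168/1277 F=4593664/836435 H=12345263104/2091923935] → run F
t=21: vr[C=7168/1277 F=5901312/836435 H=12345263104/2091923935] → run C
t=22: vr[F=5901312/836435 H=12345263104/2091923935] → run H
t=23: vr[F=5901312/836435 H=15615690752/2091923935] → run F
t=24: vr[F=1441792/167287 H=15615690752/2091923935] → run H
t=25: vr[F=1441792/167287 H=3777223680/418384787] → run F
t=26: vr[F=8516608/836435 H=3777223680/418384787] → run H
t=27: vr[F=8516608/836435 H=22156546048/2091923935] → run F
t=28: vr[F=9824256/836435 H=22156546048/2091923935] → run H
t=29: vr[F=9824256/836435 H=25426973696/2091923935] → run F
t=30: vr[H=25426973696/2091923935] → run H
t=31: (idle)
t=32: (idle)
t=33: (idle)
t=34: (idle)

vruntime(E, start of tick 3) = 3868672/3193777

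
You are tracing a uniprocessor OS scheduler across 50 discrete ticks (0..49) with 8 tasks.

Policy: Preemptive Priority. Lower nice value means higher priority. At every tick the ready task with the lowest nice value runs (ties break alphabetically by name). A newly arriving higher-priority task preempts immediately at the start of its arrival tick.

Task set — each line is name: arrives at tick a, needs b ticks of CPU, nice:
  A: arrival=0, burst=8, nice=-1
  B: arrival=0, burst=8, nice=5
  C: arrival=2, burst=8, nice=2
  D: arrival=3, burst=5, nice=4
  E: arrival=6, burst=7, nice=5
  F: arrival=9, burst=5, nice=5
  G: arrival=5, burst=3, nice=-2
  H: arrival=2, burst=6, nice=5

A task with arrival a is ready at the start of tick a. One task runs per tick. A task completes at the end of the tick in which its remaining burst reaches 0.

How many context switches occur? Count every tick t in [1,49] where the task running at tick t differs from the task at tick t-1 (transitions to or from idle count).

t=0: ready={A,B} → run A
t=1: ready={A,B} → run A
t=2: ready={A,B,C,H} → run A
t=3: ready={A,B,C,D,H} → run A
t=4: ready={A,B,C,D,H} → run A
t=5: ready={A,B,C,D,G,H} → run G
t=6: ready={A,B,C,D,E,G,H} → run G
t=7: ready={A,B,C,D,E,G,H} → run G
t=8: ready={A,B,C,D,E,H} → run A
t=9: ready={A,B,C,D,E,F,H} → run A
t=10: ready={A,B,C,D,E,F,H} → run A
t=11: ready={B,C,D,E,F,H} → run C
t=12: ready={B,C,D,E,F,H} → run C
t=13: ready={B,C,D,E,F,H} → run C
t=14: ready={B,C,D,E,F,H} → run C
t=15: ready={B,C,D,E,F,H} → run C
t=16: ready={B,C,D,E,F,H} → run C
t=17: ready={B,C,D,E,F,H} → run C
t=18: ready={B,C,D,E,F,H} → run C
t=19: ready={B,D,E,F,H} → run D
t=20: ready={B,D,E,F,H} → run D
t=21: ready={B,D,E,F,H} → run D
t=22: ready={B,D,E,F,H} → run D
t=23: ready={B,D,E,F,H} → run D
t=24: ready={B,E,F,H} → run B
t=25: ready={B,E,F,H} → run B
t=26: ready={B,E,F,H} → run B
t=27: ready={B,E,F,H} → run B
t=28: ready={B,E,F,H} → run B
t=29: ready={B,E,F,H} → run B
t=30: ready={B,E,F,H} → run B
t=31: ready={B,E,F,H} → run B
t=32: ready={E,F,H} → run E
t=33: ready={E,F,H} → run E
t=34: ready={E,F,H} → run E
t=35: ready={E,F,H} → run E
t=36: ready={E,F,H} → run E
t=37: ready={E,F,H} → run E
t=38: ready={E,F,H} → run E
t=39: ready={F,H} → run F
t=40: ready={F,H} → run F
t=41: ready={F,H} → run F
t=42: ready={F,H} → run F
t=43: ready={F,H} → run F
t=44: ready={H} → run H
t=45: ready={H} → run H
t=46: ready={H} → run H
t=47: ready={H} → run H
t=48: ready={H} → run H
t=49: ready={H} → run H

context switches = 8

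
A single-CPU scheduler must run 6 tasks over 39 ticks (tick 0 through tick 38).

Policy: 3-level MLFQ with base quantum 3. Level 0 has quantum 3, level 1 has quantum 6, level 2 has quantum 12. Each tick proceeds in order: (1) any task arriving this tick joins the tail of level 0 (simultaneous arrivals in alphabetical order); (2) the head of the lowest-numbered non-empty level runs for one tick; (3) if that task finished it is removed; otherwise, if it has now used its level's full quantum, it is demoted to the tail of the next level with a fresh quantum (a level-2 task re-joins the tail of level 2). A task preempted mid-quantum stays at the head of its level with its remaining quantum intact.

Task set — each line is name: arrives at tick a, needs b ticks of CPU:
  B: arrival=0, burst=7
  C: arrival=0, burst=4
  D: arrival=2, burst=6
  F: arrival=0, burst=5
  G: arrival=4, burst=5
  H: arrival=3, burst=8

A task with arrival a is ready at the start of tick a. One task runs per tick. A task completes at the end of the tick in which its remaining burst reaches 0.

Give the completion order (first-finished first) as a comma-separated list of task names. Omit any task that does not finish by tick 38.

completion order = B, C, F, D, H, G

t=0: L0/L1/L2 = BCF/-/- → run B
t=1: L0/L1/L2 = BCF/-/- → run B
t=2: L0/L1/L2 = BCFD/-/- → run B
t=3: L0/L1/L2 = CFDH/B/- → run C
t=4: L0/L1/L2 = CFDHG/B/- → run C
t=5: L0/L1/L2 = CFDHG/B/- → run C
t=6: L0/L1/L2 = FDHG/BC/- → run F
t=7: L0/L1/L2 = FDHG/BC/- → run F
t=8: L0/L1/L2 = FDHG/BC/- → run F
t=9: L0/L1/L2 = DHG/BCF/- → run D
t=10: L0/L1/L2 = DHG/BCF/- → run D
t=11: L0/L1/L2 = DHG/BCF/- → run D
t=12: L0/L1/L2 = HG/BCFD/- → run H
t=13: L0/L1/L2 = HG/BCFD/- → run H
t=14: L0/L1/L2 = HG/BCFD/- → run H
t=15: L0/L1/L2 = G/BCFDH/- → run G
t=16: L0/L1/L2 = G/BCFDH/- → run G
t=17: L0/L1/L2 = G/BCFDH/- → run G
t=18: L0/L1/L2 = -/BCFDHG/- → run B
t=19: L0/L1/L2 = -/BCFDHG/- → run B
t=20: L0/L1/L2 = -/BCFDHG/- → run B
t=21: L0/L1/L2 = -/BCFDHG/- → run B
t=22: L0/L1/L2 = -/CFDHG/- → run C
t=23: L0/L1/L2 = -/FDHG/- → run F
t=24: L0/L1/L2 = -/FDHG/- → run F
t=25: L0/L1/L2 = -/DHG/- → run D
t=26: L0/L1/L2 = -/DHG/- → run D
t=27: L0/L1/L2 = -/DHG/- → run D
t=28: L0/L1/L2 = -/HG/- → run H
t=29: L0/L1/L2 = -/HG/- → run H
t=30: L0/L1/L2 = -/HG/- → run H
t=31: L0/L1/L2 = -/HG/- → run H
t=32: L0/L1/L2 = -/HG/- → run H
t=33: L0/L1/L2 = -/G/- → run G
t=34: L0/L1/L2 = -/G/- → run G
t=35: (idle)
t=36: (idle)
t=37: (idle)
t=38: (idle)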